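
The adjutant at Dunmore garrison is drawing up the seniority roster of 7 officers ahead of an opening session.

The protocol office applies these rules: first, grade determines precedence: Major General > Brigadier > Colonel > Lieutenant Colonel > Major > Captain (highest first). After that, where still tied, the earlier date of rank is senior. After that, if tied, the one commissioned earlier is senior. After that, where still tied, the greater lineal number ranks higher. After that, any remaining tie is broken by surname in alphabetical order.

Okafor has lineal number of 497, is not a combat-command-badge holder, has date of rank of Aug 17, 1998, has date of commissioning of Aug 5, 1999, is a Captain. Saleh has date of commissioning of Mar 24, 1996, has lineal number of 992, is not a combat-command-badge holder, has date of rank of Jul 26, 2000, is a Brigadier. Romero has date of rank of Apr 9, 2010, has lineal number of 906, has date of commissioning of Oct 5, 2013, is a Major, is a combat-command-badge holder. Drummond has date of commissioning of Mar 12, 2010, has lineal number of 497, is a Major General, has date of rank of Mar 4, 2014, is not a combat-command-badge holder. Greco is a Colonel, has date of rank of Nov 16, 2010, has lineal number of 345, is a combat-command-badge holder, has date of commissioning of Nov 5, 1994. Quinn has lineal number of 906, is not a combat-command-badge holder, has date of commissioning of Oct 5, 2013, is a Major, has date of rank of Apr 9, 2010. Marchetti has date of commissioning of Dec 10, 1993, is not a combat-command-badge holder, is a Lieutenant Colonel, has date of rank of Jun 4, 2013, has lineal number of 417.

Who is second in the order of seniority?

Saleh

By grade: Drummond (Major General); then Saleh (Brigadier); then Greco (Colonel); then Marchetti (Lieutenant Colonel); then Quinn and Romero (Major); then Okafor (Captain).
Quinn and Romero both have date of rank Apr 9, 2010, so the next rule applies.
Quinn and Romero both have date of commissioning Oct 5, 2013, so the next rule applies.
Quinn and Romero both have lineal number 906, so the next rule applies.
Among Quinn and Romero, alphabetically by surname: Quinn before Romero.
Order: Drummond, Saleh, Greco, Marchetti, Quinn, Romero, Okafor.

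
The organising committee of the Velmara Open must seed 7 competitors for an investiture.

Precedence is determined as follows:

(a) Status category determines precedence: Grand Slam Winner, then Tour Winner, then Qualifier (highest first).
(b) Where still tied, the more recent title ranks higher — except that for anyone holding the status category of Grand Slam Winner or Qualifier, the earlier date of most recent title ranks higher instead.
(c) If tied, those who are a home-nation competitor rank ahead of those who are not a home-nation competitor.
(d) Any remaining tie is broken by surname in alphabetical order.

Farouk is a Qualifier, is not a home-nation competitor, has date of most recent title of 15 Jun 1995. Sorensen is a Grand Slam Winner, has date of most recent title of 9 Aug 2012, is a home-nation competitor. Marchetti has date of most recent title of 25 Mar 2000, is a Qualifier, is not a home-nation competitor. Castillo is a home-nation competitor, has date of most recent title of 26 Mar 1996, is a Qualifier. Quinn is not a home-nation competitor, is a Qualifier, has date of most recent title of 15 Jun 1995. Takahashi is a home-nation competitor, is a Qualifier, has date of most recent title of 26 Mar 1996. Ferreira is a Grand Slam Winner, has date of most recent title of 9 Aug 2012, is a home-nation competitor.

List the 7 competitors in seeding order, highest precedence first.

By status category: Ferreira and Sorensen (Grand Slam Winner); then Farouk, Quinn, Castillo, Takahashi and Marchetti (Qualifier).
Ferreira and Sorensen both have date of most recent title 9 Aug 2012, so the next rule applies.
Ferreira and Sorensen are each a home-nation competitor, so the next rule applies.
Among Ferreira and Sorensen, alphabetically by surname: Ferreira before Sorensen.
Among Farouk, Quinn, Castillo, Takahashi and Marchetti, by date of most recent title (earlier first) (reversed rule for this group): Farouk and Quinn (15 Jun 1995) before Castillo and Takahashi (26 Mar 1996) before Marchetti (25 Mar 2000).
Farouk and Quinn are each not a home-nation competitor, so the next rule applies.
Among Farouk and Quinn, alphabetically by surname: Farouk before Quinn.
Castillo and Takahashi are each a home-nation competitor, so the next rule applies.
Among Castillo and Takahashi, alphabetically by surname: Castillo before Takahashi.
Full order: Ferreira, Sorensen, Farouk, Quinn, Castillo, Takahashi, Marchetti.

Ferreira, Sorensen, Farouk, Quinn, Castillo, Takahashi, Marchetti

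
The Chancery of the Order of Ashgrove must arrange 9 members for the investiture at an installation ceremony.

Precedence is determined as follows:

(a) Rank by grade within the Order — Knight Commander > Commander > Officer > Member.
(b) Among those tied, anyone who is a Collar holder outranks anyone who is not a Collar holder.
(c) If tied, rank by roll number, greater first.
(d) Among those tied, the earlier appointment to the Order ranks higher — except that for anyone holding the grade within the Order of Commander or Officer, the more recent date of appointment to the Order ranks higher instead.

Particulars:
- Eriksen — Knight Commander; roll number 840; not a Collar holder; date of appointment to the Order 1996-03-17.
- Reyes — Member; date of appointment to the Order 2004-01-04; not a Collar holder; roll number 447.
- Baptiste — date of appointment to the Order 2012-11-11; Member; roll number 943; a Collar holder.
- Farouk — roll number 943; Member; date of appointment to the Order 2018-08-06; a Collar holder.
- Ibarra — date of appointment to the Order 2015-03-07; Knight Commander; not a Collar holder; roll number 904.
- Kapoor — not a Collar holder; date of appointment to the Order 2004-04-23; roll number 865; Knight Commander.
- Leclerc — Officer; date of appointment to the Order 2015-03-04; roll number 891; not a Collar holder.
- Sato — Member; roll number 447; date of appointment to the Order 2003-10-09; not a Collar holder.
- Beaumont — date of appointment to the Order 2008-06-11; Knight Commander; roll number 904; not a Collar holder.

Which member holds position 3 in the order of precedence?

By grade within the Order: Beaumont, Ibarra, Kapoor and Eriksen (Knight Commander); then Leclerc (Officer); then Baptiste, Farouk, Sato and Reyes (Member).
Beaumont, Ibarra, Kapoor and Eriksen are each not a Collar holder, so the next rule applies.
Among Beaumont, Ibarra, Kapoor and Eriksen, by roll number (higher first): Beaumont and Ibarra (904) before Kapoor (865) before Eriksen (840).
Among Beaumont and Ibarra, by date of appointment to the Order (earlier first): Beaumont (2008-06-11) before Ibarra (2015-03-07).
Among Baptiste, Farouk, Sato and Reyes, a Collar holder before not a Collar holder: Baptiste and Farouk (a Collar holder) before Sato and Reyes (not a Collar holder).
Baptiste and Farouk both have roll number 943, so the next rule applies.
Among Baptiste and Farouk, by date of appointment to the Order (earlier first): Baptiste (2012-11-11) before Farouk (2018-08-06).
Sato and Reyes both have roll number 447, so the next rule applies.
Among Sato and Reyes, by date of appointment to the Order (earlier first): Sato (2003-10-09) before Reyes (2004-01-04).
Order: Beaumont, Ibarra, Kapoor, Eriksen, Leclerc, Baptiste, Farouk, Sato, Reyes.

Kapoor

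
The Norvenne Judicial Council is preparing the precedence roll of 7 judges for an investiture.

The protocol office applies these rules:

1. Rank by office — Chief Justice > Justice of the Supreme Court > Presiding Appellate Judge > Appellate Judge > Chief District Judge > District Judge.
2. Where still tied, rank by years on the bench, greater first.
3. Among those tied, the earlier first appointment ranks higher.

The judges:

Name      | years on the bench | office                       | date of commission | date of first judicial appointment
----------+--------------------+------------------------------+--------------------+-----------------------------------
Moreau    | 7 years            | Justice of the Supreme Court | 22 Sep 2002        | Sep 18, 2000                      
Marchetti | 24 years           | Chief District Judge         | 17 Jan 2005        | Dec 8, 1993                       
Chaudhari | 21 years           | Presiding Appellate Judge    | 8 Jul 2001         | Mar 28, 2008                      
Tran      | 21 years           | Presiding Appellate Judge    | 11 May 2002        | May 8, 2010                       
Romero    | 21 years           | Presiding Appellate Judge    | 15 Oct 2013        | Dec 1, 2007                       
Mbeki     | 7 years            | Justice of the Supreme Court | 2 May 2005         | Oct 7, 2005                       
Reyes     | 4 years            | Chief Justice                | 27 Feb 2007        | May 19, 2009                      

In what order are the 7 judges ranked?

By office: Reyes (Chief Justice); then Moreau and Mbeki (Justice of the Supreme Court); then Romero, Chaudhari and Tran (Presiding Appellate Judge); then Marchetti (Chief District Judge).
Moreau and Mbeki both have years on the bench 7 years, so the next rule applies.
Among Moreau and Mbeki, by date of first judicial appointment (earlier first): Moreau (Sep 18, 2000) before Mbeki (Oct 7, 2005).
Romero, Chaudhari and Tran all have years on the bench 21 years, so the next rule applies.
Among Romero, Chaudhari and Tran, by date of first judicial appointment (earlier first): Romero (Dec 1, 2007) before Chaudhari (Mar 28, 2008) before Tran (May 8, 2010).
Full order: Reyes, Moreau, Mbeki, Romero, Chaudhari, Tran, Marchetti.

Reyes, Moreau, Mbeki, Romero, Chaudhari, Tran, Marchetti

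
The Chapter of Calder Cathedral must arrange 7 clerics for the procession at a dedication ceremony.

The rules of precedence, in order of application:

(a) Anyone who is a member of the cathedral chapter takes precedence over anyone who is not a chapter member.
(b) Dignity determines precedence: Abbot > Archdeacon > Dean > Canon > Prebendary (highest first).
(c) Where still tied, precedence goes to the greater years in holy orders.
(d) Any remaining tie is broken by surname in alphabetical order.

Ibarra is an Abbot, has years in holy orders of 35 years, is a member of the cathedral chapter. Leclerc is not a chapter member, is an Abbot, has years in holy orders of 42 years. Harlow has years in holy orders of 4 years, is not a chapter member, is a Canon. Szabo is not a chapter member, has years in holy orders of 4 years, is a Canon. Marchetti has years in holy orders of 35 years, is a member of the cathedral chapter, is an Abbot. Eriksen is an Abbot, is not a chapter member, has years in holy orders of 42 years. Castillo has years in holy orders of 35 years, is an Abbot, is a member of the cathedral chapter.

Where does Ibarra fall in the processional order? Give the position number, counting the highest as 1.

By the first rule: Castillo, Ibarra and Marchetti (each a member of the cathedral chapter); then Eriksen, Leclerc, Harlow and Szabo (each not a chapter member).
Castillo, Ibarra and Marchetti are each Abbot, so the next rule applies.
Castillo, Ibarra and Marchetti all have years in holy orders 35 years, so the next rule applies.
Among Castillo, Ibarra and Marchetti, alphabetically by surname: Castillo before Ibarra before Marchetti.
Among Eriksen, Leclerc, Harlow and Szabo, by dignity: Eriksen and Leclerc (Abbot) before Harlow and Szabo (Canon).
Eriksen and Leclerc both have years in holy orders 42 years, so the next rule applies.
Among Eriksen and Leclerc, alphabetically by surname: Eriksen before Leclerc.
Harlow and Szabo both have years in holy orders 4 years, so the next rule applies.
Among Harlow and Szabo, alphabetically by surname: Harlow before Szabo.
Order: Castillo, Ibarra, Marchetti, Eriksen, Leclerc, Harlow, Szabo. So position 2.

2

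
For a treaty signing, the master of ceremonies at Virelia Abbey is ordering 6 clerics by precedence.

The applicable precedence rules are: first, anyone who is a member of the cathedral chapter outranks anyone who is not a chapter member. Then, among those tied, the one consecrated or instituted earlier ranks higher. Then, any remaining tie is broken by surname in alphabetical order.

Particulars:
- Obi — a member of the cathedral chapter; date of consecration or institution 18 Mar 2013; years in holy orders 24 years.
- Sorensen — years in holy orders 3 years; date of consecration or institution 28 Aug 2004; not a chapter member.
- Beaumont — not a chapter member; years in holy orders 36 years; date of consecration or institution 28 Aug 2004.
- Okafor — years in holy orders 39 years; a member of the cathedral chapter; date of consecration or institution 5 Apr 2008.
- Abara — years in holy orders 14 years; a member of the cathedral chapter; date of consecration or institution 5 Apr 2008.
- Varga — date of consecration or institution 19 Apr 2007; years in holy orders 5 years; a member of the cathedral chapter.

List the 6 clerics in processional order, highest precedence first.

Varga, Abara, Okafor, Obi, Beaumont, Sorensen

By the first rule: Varga, Abara, Okafor and Obi (each a member of the cathedral chapter); then Beaumont and Sorensen (both not a chapter member).
Among Varga, Abara, Okafor and Obi, by date of consecration or institution (earlier first): Varga (19 Apr 2007) before Abara and Okafor (5 Apr 2008) before Obi (18 Mar 2013).
Among Abara and Okafor, alphabetically by surname: Abara before Okafor.
Beaumont and Sorensen both have date of consecration or institution 28 Aug 2004, so the next rule applies.
Among Beaumont and Sorensen, alphabetically by surname: Beaumont before Sorensen.
Full order: Varga, Abara, Okafor, Obi, Beaumont, Sorensen.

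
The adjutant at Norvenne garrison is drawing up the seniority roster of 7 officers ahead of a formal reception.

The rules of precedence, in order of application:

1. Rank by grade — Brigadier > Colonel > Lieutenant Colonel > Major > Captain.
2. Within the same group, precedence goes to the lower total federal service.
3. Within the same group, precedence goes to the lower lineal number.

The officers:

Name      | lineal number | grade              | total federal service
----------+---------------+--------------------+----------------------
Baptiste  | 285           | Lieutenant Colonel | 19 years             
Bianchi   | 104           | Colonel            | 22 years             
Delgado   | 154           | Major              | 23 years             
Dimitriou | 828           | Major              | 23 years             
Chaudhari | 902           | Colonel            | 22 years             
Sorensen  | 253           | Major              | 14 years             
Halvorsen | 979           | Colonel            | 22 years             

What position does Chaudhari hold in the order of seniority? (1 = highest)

2

By grade: Bianchi, Chaudhari and Halvorsen (Colonel); then Baptiste (Lieutenant Colonel); then Sorensen, Delgado and Dimitriou (Major).
Bianchi, Chaudhari and Halvorsen all have total federal service 22 years, so the next rule applies.
Among Bianchi, Chaudhari and Halvorsen, by lineal number (lower first): Bianchi (104) before Chaudhari (902) before Halvorsen (979).
Among Sorensen, Delgado and Dimitriou, by total federal service (lower first): Sorensen (14 years) before Delgado and Dimitriou (23 years).
Among Delgado and Dimitriou, by lineal number (lower first): Delgado (154) before Dimitriou (828).
Order: Bianchi, Chaudhari, Halvorsen, Baptiste, Sorensen, Delgado, Dimitriou. So position 2.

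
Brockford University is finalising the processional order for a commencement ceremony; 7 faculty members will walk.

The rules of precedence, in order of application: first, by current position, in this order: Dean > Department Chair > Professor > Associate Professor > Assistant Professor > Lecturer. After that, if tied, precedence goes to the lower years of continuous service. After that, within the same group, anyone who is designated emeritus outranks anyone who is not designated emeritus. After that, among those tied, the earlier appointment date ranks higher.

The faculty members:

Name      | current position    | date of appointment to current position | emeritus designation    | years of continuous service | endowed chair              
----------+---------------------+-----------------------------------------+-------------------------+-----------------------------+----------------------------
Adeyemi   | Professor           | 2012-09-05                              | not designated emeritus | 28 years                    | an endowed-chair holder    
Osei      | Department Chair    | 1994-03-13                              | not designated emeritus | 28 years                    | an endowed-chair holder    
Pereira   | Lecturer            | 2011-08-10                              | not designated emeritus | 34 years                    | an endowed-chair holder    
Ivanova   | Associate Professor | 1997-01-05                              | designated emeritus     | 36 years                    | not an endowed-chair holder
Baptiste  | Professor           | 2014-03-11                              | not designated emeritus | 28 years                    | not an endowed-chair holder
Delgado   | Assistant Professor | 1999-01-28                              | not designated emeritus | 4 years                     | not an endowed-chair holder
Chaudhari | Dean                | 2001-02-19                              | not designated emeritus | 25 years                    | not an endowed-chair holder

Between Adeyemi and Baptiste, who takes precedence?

By current position: Chaudhari (Dean); then Osei (Department Chair); then Adeyemi and Baptiste (Professor); then Ivanova (Associate Professor); then Delgado (Assistant Professor); then Pereira (Lecturer).
Adeyemi and Baptiste both have years of continuous service 28 years, so the next rule applies.
Adeyemi and Baptiste are each not designated emeritus, so the next rule applies.
Among Adeyemi and Baptiste, by date of appointment to current position (earlier first): Adeyemi (2012-09-05) before Baptiste (2014-03-11).
So Adeyemi takes precedence.

Adeyemi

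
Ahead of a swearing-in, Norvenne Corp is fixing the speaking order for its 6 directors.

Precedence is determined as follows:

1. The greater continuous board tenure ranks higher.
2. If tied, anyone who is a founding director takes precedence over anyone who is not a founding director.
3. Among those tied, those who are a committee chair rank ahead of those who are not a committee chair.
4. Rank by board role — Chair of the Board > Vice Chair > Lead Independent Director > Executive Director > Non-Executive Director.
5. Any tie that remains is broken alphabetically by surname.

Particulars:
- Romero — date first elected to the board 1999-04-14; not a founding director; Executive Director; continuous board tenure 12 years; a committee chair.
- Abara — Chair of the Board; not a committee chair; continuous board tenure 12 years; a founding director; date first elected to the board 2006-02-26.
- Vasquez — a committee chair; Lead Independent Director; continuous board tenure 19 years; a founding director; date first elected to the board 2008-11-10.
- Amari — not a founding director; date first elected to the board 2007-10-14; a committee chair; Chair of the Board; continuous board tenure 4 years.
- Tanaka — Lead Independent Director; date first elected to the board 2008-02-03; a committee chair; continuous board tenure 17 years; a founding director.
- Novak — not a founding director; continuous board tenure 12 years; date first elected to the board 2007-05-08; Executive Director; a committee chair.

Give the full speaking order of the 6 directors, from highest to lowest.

By continuous board tenure (higher first): Vasquez (19 years); then Tanaka (17 years); then Abara, Novak and Romero (each 12 years); then Amari (4 years).
Among Abara, Novak and Romero, a founding director before not a founding director: Abara (a founding director) before Novak and Romero (not a founding director).
Novak and Romero are each a committee chair, so the next rule applies.
Novak and Romero are each Executive Director, so the next rule applies.
Among Novak and Romero, alphabetically by surname: Novak before Romero.
Full order: Vasquez, Tanaka, Abara, Novak, Romero, Amari.

Vasquez, Tanaka, Abara, Novak, Romero, Amari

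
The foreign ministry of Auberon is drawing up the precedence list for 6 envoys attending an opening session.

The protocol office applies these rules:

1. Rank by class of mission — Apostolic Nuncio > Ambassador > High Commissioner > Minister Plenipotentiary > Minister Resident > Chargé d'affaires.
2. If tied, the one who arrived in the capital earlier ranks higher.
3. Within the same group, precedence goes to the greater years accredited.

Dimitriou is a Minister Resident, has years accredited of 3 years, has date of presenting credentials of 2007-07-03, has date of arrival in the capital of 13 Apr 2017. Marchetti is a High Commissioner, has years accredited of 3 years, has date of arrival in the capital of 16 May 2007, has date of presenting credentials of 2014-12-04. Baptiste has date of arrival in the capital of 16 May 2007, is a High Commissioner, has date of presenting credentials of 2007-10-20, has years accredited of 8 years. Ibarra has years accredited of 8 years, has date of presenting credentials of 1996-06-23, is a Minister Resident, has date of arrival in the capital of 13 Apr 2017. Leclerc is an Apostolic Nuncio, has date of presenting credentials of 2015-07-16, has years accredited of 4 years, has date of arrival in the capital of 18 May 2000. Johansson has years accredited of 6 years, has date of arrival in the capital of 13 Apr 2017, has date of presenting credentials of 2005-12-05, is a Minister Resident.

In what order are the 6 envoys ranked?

By class of mission: Leclerc (Apostolic Nuncio); then Baptiste and Marchetti (High Commissioner); then Ibarra, Johansson and Dimitriou (Minister Resident).
Baptiste and Marchetti both have date of arrival in the capital 16 May 2007, so the next rule applies.
Among Baptiste and Marchetti, by years accredited (higher first): Baptiste (8 years) before Marchetti (3 years).
Ibarra, Johansson and Dimitriou all have date of arrival in the capital 13 Apr 2017, so the next rule applies.
Among Ibarra, Johansson and Dimitriou, by years accredited (higher first): Ibarra (8 years) before Johansson (6 years) before Dimitriou (3 years).
Full order: Leclerc, Baptiste, Marchetti, Ibarra, Johansson, Dimitriou.

Leclerc, Baptiste, Marchetti, Ibarra, Johansson, Dimitriou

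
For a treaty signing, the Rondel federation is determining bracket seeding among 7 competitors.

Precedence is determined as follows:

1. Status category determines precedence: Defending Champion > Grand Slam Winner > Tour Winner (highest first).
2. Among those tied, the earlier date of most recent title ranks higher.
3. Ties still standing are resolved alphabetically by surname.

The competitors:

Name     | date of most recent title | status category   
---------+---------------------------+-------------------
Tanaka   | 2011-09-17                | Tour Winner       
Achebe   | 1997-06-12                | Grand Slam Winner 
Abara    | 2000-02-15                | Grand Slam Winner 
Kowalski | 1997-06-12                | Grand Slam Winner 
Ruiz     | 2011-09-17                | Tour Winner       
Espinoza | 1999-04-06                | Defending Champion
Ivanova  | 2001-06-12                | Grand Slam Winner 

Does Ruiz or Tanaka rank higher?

By status category: Espinoza (Defending Champion); then Achebe, Kowalski, Abara and Ivanova (Grand Slam Winner); then Ruiz and Tanaka (Tour Winner).
Among Achebe, Kowalski, Abara and Ivanova, by date of most recent title (earlier first): Achebe and Kowalski (1997-06-12) before Abara (2000-02-15) before Ivanova (2001-06-12).
Among Achebe and Kowalski, alphabetically by surname: Achebe before Kowalski.
Ruiz and Tanaka both have date of most recent title 2011-09-17, so the next rule applies.
Among Ruiz and Tanaka, alphabetically by surname: Ruiz before Tanaka.
So Ruiz takes precedence.

Ruiz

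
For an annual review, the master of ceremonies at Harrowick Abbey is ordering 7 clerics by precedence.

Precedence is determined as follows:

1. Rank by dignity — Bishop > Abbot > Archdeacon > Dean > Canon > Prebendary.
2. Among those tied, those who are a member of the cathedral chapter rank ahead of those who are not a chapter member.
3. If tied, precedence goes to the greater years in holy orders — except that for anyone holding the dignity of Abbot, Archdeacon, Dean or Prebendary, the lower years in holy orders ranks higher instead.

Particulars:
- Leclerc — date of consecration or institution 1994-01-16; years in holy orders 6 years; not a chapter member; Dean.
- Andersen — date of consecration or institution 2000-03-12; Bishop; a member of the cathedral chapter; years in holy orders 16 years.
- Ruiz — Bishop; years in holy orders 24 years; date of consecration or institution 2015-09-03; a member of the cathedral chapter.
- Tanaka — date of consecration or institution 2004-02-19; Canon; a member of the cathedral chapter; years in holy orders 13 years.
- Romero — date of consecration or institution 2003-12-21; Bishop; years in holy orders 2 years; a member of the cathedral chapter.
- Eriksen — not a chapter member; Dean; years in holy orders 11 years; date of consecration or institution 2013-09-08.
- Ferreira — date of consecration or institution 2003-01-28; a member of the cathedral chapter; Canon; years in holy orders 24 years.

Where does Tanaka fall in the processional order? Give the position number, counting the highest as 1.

By dignity: Ruiz, Andersen and Romero (Bishop); then Leclerc and Eriksen (Dean); then Ferreira and Tanaka (Canon).
Ruiz, Andersen and Romero are each a member of the cathedral chapter, so the next rule applies.
Among Ruiz, Andersen and Romero, by years in holy orders (higher first): Ruiz (24 years) before Andersen (16 years) before Romero (2 years).
Leclerc and Eriksen are each not a chapter member, so the next rule applies.
Among Leclerc and Eriksen, by years in holy orders (lower first) (reversed rule for this group): Leclerc (6 years) before Eriksen (11 years).
Ferreira and Tanaka are each a member of the cathedral chapter, so the next rule applies.
Among Ferreira and Tanaka, by years in holy orders (higher first): Ferreira (24 years) before Tanaka (13 years).
Order: Ruiz, Andersen, Romero, Leclerc, Eriksen, Ferreira, Tanaka. So position 7.

7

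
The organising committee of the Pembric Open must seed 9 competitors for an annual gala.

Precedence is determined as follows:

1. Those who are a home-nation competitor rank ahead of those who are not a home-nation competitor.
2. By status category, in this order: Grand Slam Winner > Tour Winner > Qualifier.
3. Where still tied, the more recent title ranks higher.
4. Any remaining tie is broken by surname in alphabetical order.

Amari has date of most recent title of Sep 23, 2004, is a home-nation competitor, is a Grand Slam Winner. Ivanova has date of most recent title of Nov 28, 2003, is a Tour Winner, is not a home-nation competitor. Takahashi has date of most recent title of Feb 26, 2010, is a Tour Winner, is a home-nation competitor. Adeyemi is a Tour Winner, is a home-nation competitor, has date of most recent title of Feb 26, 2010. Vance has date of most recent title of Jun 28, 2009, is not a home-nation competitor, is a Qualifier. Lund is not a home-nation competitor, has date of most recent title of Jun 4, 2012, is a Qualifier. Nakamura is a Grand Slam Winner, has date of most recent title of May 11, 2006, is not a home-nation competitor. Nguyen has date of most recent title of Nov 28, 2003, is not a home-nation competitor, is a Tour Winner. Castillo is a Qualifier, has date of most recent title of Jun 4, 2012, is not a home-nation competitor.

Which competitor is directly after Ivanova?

Nguyen

By the first rule: Amari, Adeyemi and Takahashi (each a home-nation competitor); then Nakamura, Ivanova, Nguyen, Castillo, Lund and Vance (each not a home-nation competitor).
Among Amari, Adeyemi and Takahashi, by status category: Amari (Grand Slam Winner) before Adeyemi and Takahashi (Tour Winner).
Adeyemi and Takahashi both have date of most recent title Feb 26, 2010, so the next rule applies.
Among Adeyemi and Takahashi, alphabetically by surname: Adeyemi before Takahashi.
Among Nakamura, Ivanova, Nguyen, Castillo, Lund and Vance, by status category: Nakamura (Grand Slam Winner) before Ivanova and Nguyen (Tour Winner) before Castillo, Lund and Vance (Qualifier).
Ivanova and Nguyen both have date of most recent title Nov 28, 2003, so the next rule applies.
Among Ivanova and Nguyen, alphabetically by surname: Ivanova before Nguyen.
Among Castillo, Lund and Vance, by date of most recent title (later first): Castillo and Lund (Jun 4, 2012) before Vance (Jun 28, 2009).
Among Castillo and Lund, alphabetically by surname: Castillo before Lund.
Order: Amari, Adeyemi, Takahashi, Nakamura, Ivanova, Nguyen, Castillo, Lund, Vance.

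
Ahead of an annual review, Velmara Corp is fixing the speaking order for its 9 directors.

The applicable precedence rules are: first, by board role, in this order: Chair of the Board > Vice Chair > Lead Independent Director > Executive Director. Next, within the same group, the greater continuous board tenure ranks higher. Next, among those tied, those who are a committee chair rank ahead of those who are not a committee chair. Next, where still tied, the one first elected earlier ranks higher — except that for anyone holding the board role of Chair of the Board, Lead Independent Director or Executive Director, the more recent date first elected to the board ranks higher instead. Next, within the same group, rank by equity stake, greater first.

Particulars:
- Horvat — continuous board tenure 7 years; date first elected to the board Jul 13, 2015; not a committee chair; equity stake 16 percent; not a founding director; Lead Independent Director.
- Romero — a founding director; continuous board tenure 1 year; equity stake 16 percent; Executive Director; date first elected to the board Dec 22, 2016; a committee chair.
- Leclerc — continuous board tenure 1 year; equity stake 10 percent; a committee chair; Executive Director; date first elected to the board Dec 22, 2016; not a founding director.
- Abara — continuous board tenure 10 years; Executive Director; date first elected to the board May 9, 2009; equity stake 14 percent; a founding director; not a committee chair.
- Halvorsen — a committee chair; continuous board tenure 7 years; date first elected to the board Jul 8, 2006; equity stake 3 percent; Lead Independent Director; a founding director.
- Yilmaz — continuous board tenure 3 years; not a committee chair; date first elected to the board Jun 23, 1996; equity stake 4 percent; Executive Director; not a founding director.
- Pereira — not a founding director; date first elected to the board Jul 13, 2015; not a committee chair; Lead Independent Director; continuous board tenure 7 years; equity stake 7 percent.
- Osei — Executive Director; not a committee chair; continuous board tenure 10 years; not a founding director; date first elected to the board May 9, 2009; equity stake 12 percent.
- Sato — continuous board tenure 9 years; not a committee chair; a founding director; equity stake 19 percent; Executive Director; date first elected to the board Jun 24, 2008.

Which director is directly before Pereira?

Horvat

By board role: Halvorsen, Horvat and Pereira (Lead Independent Director); then Abara, Osei, Sato, Yilmaz, Romero and Leclerc (Executive Director).
Halvorsen, Horvat and Pereira all have continuous board tenure 7 years, so the next rule applies.
Among Halvorsen, Horvat and Pereira, a committee chair before not a committee chair: Halvorsen (a committee chair) before Horvat and Pereira (not a committee chair).
Horvat and Pereira both have date first elected to the board Jul 13, 2015, so the next rule applies.
Among Horvat and Pereira, by equity stake (higher first): Horvat (16 percent) before Pereira (7 percent).
Among Abara, Osei, Sato, Yilmaz, Romero and Leclerc, by continuous board tenure (higher first): Abara and Osei (10 years) before Sato (9 years) before Yilmaz (3 years) before Romero and Leclerc (1 year).
Abara and Osei are each not a committee chair, so the next rule applies.
Abara and Osei both have date first elected to the board May 9, 2009, so the next rule applies.
Among Abara and Osei, by equity stake (higher first): Abara (14 percent) before Osei (12 percent).
Romero and Leclerc are each a committee chair, so the next rule applies.
Romero and Leclerc both have date first elected to the board Dec 22, 2016, so the next rule applies.
Among Romero and Leclerc, by equity stake (higher first): Romero (16 percent) before Leclerc (10 percent).
Order: Halvorsen, Horvat, Pereira, Abara, Osei, Sato, Yilmaz, Romero, Leclerc.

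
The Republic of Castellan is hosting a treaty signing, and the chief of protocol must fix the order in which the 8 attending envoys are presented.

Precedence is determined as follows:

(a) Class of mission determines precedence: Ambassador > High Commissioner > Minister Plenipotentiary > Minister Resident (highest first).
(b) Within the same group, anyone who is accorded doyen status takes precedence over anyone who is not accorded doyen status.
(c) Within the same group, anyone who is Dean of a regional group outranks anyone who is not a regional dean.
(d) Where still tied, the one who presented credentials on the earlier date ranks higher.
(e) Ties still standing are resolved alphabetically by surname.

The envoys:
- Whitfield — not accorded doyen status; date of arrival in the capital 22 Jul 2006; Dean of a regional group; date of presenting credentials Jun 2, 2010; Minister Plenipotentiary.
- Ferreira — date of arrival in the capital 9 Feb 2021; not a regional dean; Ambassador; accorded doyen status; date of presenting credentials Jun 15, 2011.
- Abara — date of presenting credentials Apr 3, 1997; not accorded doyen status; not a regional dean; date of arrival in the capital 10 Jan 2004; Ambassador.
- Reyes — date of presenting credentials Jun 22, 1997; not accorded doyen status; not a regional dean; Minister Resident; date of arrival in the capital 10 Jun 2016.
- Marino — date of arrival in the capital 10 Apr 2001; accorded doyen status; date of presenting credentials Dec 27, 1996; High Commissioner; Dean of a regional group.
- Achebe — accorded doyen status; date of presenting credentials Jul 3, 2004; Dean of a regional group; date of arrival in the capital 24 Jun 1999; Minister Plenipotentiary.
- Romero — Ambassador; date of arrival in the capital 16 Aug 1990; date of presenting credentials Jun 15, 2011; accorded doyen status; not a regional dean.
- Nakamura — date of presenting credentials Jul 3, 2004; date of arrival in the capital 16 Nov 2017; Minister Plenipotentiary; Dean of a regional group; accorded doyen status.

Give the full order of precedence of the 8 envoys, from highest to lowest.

By class of mission: Ferreira, Romero and Abara (Ambassador); then Marino (High Commissioner); then Achebe, Nakamura and Whitfield (Minister Plenipotentiary); then Reyes (Minister Resident).
Among Ferreira, Romero and Abara, accorded doyen status before not accorded doyen status: Ferreira and Romero (accorded doyen status) before Abara (not accorded doyen status).
Ferreira and Romero are each not a regional dean, so the next rule applies.
Ferreira and Romero both have date of presenting credentials Jun 15, 2011, so the next rule applies.
Among Ferreira and Romero, alphabetically by surname: Ferreira before Romero.
Among Achebe, Nakamura and Whitfield, accorded doyen status before not accorded doyen status: Achebe and Nakamura (accorded doyen status) before Whitfield (not accorded doyen status).
Achebe and Nakamura are each Dean of a regional group, so the next rule applies.
Achebe and Nakamura both have date of presenting credentials Jul 3, 2004, so the next rule applies.
Among Achebe and Nakamura, alphabetically by surname: Achebe before Nakamura.
Full order: Ferreira, Romero, Abara, Marino, Achebe, Nakamura, Whitfield, Reyes.

Ferreira, Romero, Abara, Marino, Achebe, Nakamura, Whitfield, Reyes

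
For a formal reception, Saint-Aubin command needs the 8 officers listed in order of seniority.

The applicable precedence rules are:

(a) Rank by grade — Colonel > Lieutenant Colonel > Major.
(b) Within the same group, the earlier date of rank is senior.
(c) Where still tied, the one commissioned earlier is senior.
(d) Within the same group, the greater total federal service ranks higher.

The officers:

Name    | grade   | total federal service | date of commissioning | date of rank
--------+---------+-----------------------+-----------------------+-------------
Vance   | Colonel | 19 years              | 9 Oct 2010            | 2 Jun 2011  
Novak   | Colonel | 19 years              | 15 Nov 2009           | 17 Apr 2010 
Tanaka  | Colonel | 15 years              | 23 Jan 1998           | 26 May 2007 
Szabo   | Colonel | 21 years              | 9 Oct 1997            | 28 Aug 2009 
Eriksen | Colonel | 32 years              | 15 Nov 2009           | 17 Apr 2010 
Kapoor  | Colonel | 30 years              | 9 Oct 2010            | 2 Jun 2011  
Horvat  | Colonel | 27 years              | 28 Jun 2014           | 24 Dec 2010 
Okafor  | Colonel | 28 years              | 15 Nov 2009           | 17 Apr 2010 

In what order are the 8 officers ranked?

By grade: Tanaka, Szabo, Eriksen, Okafor, Novak, Horvat, Kapoor and Vance (Colonel).
Among Tanaka, Szabo, Eriksen, Okafor, Novak, Horvat, Kapoor and Vance, by date of rank (earlier first): Tanaka (26 May 2007) before Szabo (28 Aug 2009) before Eriksen, Okafor and Novak (17 Apr 2010) before Horvat (24 Dec 2010) before Kapoor and Vance (2 Jun 2011).
Eriksen, Okafor and Novak all have date of commissioning 15 Nov 2009, so the next rule applies.
Among Eriksen, Okafor and Novak, by total federal service (higher first): Eriksen (32 years) before Okafor (28 years) before Novak (19 years).
Kapoor and Vance both have date of commissioning 9 Oct 2010, so the next rule applies.
Among Kapoor and Vance, by total federal service (higher first): Kapoor (30 years) before Vance (19 years).
Full order: Tanaka, Szabo, Eriksen, Okafor, Novak, Horvat, Kapoor, Vance.

Tanaka, Szabo, Eriksen, Okafor, Novak, Horvat, Kapoor, Vance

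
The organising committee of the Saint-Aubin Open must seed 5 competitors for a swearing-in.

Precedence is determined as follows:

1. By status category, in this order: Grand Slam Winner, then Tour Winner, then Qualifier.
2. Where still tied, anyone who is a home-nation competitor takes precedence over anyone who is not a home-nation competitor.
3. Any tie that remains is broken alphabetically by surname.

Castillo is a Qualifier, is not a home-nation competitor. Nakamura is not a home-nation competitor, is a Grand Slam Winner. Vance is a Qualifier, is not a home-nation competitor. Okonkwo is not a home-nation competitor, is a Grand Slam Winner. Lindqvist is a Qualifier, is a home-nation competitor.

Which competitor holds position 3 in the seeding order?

Lindqvist

By status category: Nakamura and Okonkwo (Grand Slam Winner); then Lindqvist, Castillo and Vance (Qualifier).
Nakamura and Okonkwo are each not a home-nation competitor, so the next rule applies.
Among Nakamura and Okonkwo, alphabetically by surname: Nakamura before Okonkwo.
Among Lindqvist, Castillo and Vance, a home-nation competitor before not a home-nation competitor: Lindqvist (a home-nation competitor) before Castillo and Vance (not a home-nation competitor).
Among Castillo and Vance, alphabetically by surname: Castillo before Vance.
Order: Nakamura, Okonkwo, Lindqvist, Castillo, Vance.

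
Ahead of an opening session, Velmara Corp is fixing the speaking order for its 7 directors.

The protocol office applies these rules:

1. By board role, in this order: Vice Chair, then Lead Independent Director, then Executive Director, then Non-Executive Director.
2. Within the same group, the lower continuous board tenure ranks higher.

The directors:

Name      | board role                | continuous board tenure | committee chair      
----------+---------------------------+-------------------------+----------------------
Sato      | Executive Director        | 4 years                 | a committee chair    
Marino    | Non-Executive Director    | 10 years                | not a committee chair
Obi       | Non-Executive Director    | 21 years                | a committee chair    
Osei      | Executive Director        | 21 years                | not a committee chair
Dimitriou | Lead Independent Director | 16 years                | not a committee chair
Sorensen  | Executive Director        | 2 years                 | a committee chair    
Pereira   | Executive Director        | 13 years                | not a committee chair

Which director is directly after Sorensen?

Sato

By board role: Dimitriou (Lead Independent Director); then Sorensen, Sato, Pereira and Osei (Executive Director); then Marino and Obi (Non-Executive Director).
Among Sorensen, Sato, Pereira and Osei, by continuous board tenure (lower first): Sorensen (2 years) before Sato (4 years) before Pereira (13 years) before Osei (21 years).
Among Marino and Obi, by continuous board tenure (lower first): Marino (10 years) before Obi (21 years).
Order: Dimitriou, Sorensen, Sato, Pereira, Osei, Marino, Obi.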